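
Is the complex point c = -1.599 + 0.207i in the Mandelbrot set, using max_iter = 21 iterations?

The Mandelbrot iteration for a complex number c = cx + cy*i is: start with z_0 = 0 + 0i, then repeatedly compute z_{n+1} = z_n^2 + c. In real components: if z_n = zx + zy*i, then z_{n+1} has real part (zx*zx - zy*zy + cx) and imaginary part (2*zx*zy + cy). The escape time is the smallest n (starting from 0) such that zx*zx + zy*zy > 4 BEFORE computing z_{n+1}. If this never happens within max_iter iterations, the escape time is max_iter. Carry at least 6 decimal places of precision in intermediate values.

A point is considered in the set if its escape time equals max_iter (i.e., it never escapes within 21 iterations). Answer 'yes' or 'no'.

Answer: no

Derivation:
z_0 = 0 + 0i, c = -1.5990 + 0.2070i
Iter 1: z = -1.5990 + 0.2070i, |z|^2 = 2.5997
Iter 2: z = 0.9150 + -0.4550i, |z|^2 = 1.0441
Iter 3: z = -0.9689 + -0.6256i, |z|^2 = 1.3301
Iter 4: z = -1.0516 + 1.4192i, |z|^2 = 3.1201
Iter 5: z = -2.5073 + -2.7780i, |z|^2 = 14.0036
Escaped at iteration 5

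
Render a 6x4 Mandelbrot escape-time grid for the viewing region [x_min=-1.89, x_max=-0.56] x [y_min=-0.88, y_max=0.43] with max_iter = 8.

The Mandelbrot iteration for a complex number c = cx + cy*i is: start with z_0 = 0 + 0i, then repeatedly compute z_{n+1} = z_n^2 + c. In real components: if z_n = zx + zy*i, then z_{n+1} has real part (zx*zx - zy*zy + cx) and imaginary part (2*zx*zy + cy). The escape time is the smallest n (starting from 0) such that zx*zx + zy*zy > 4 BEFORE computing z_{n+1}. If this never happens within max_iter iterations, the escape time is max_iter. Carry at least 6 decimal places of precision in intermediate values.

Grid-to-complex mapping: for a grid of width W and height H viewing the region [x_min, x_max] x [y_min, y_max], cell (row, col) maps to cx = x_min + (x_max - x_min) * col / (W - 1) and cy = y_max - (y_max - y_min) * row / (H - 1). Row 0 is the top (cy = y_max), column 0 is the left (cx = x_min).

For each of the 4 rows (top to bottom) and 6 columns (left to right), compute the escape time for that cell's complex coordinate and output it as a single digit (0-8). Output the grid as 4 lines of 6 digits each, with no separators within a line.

Answer: 335678
888888
334568
133344

Derivation:
(row=0, col=0): c = -1.8900 + 0.4300i → escape time 3
(row=0, col=1): c = -1.6240 + 0.4300i → escape time 3
(row=0, col=2): c = -1.3580 + 0.4300i → escape time 5
(row=0, col=3): c = -1.0920 + 0.4300i → escape time 6
(row=0, col=4): c = -0.8260 + 0.4300i → escape time 7
(row=0, col=5): c = -0.5600 + 0.4300i → escape time 8
(row=1, col=0): c = -1.8900 + -0.0067i → escape time 8
(row=1, col=1): c = -1.6240 + -0.0067i → escape time 8
(row=1, col=2): c = -1.3580 + -0.0067i → escape time 8
(row=1, col=3): c = -1.0920 + -0.0067i → escape time 8
(row=1, col=4): c = -0.8260 + -0.0067i → escape time 8
(row=1, col=5): c = -0.5600 + -0.0067i → escape time 8
(row=2, col=0): c = -1.8900 + -0.4433i → escape time 3
(row=2, col=1): c = -1.6240 + -0.4433i → escape time 3
(row=2, col=2): c = -1.3580 + -0.4433i → escape time 4
(row=2, col=3): c = -1.0920 + -0.4433i → escape time 5
(row=2, col=4): c = -0.8260 + -0.4433i → escape time 6
(row=2, col=5): c = -0.5600 + -0.4433i → escape time 8
(row=3, col=0): c = -1.8900 + -0.8800i → escape time 1
(row=3, col=1): c = -1.6240 + -0.8800i → escape time 3
(row=3, col=2): c = -1.3580 + -0.8800i → escape time 3
(row=3, col=3): c = -1.0920 + -0.8800i → escape time 3
(row=3, col=4): c = -0.8260 + -0.8800i → escape time 4
(row=3, col=5): c = -0.5600 + -0.8800i → escape time 4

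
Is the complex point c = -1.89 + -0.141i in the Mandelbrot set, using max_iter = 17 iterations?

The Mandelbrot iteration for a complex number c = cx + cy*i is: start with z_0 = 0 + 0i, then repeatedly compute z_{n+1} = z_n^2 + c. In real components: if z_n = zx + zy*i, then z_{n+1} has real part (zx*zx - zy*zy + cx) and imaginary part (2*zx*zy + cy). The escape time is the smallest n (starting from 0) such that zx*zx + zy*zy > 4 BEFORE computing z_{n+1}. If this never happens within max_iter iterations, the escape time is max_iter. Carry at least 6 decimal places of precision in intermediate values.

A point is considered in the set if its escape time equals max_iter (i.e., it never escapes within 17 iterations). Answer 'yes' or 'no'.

z_0 = 0 + 0i, c = -1.8900 + -0.1410i
Iter 1: z = -1.8900 + -0.1410i, |z|^2 = 3.5920
Iter 2: z = 1.6622 + 0.3920i, |z|^2 = 2.9166
Iter 3: z = 0.7193 + 1.1621i, |z|^2 = 1.8679
Iter 4: z = -2.7231 + 1.5309i, |z|^2 = 9.7587
Escaped at iteration 4

Answer: no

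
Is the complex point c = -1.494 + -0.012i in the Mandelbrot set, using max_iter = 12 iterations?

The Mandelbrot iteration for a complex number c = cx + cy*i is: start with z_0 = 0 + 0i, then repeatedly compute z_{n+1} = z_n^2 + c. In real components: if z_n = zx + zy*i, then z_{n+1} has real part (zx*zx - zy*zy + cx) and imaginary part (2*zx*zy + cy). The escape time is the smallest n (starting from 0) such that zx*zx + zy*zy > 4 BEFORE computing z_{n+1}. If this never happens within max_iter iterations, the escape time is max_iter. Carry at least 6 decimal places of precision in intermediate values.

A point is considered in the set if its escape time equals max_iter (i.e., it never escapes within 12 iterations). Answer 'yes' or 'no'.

Answer: yes

Derivation:
z_0 = 0 + 0i, c = -1.4940 + -0.0120i
Iter 1: z = -1.4940 + -0.0120i, |z|^2 = 2.2322
Iter 2: z = 0.7379 + 0.0239i, |z|^2 = 0.5451
Iter 3: z = -0.9501 + 0.0232i, |z|^2 = 0.9032
Iter 4: z = -0.5919 + -0.0561i, |z|^2 = 0.3535
Iter 5: z = -1.1468 + 0.0544i, |z|^2 = 1.3182
Iter 6: z = -0.1817 + -0.1368i, |z|^2 = 0.0517
Iter 7: z = -1.4797 + 0.0377i, |z|^2 = 2.1909
Iter 8: z = 0.6940 + -0.1236i, |z|^2 = 0.4970
Iter 9: z = -1.0276 + -0.1836i, |z|^2 = 1.0897
Iter 10: z = -0.4717 + 0.3653i, |z|^2 = 0.3560
Iter 11: z = -1.4050 + -0.3567i, |z|^2 = 2.1011
Did not escape in 12 iterations → in set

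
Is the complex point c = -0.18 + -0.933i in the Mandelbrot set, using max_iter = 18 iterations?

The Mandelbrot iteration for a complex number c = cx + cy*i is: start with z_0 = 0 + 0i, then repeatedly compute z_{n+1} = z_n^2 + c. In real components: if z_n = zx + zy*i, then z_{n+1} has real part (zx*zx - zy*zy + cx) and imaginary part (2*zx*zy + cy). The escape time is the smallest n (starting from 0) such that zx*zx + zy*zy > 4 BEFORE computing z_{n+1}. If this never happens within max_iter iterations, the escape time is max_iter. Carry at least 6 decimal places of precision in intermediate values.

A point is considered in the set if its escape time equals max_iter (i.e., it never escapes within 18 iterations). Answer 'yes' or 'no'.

Answer: no

Derivation:
z_0 = 0 + 0i, c = -0.1800 + -0.9330i
Iter 1: z = -0.1800 + -0.9330i, |z|^2 = 0.9029
Iter 2: z = -1.0181 + -0.5971i, |z|^2 = 1.3931
Iter 3: z = 0.5000 + 0.2828i, |z|^2 = 0.3300
Iter 4: z = -0.0100 + -0.6502i, |z|^2 = 0.4228
Iter 5: z = -0.6026 + -0.9199i, |z|^2 = 1.2095
Iter 6: z = -0.6631 + 0.1758i, |z|^2 = 0.4706
Iter 7: z = 0.2288 + -1.1661i, |z|^2 = 1.4122
Iter 8: z = -1.4875 + -1.4666i, |z|^2 = 4.3636
Escaped at iteration 8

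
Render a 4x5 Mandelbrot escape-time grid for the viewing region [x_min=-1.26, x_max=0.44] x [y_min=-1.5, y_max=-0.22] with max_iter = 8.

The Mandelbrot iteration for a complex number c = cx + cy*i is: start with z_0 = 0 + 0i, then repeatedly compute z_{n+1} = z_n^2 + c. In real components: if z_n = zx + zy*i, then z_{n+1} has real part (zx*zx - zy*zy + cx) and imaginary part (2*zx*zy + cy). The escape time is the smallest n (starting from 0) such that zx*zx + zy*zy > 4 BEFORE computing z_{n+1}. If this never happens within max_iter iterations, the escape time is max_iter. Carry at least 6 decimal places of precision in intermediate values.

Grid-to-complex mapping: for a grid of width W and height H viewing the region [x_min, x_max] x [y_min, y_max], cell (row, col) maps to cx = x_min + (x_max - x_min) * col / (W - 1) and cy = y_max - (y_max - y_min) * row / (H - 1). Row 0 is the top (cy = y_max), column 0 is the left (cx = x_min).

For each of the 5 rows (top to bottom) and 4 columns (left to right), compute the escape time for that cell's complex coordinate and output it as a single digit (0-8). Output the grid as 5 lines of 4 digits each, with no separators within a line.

(row=0, col=0): c = -1.2600 + -0.2200i → escape time 8
(row=0, col=1): c = -0.6933 + -0.2200i → escape time 8
(row=0, col=2): c = -0.1267 + -0.2200i → escape time 8
(row=0, col=3): c = 0.4400 + -0.2200i → escape time 8
(row=1, col=0): c = -1.2600 + -0.5400i → escape time 4
(row=1, col=1): c = -0.6933 + -0.5400i → escape time 7
(row=1, col=2): c = -0.1267 + -0.5400i → escape time 8
(row=1, col=3): c = 0.4400 + -0.5400i → escape time 6
(row=2, col=0): c = -1.2600 + -0.8600i → escape time 3
(row=2, col=1): c = -0.6933 + -0.8600i → escape time 4
(row=2, col=2): c = -0.1267 + -0.8600i → escape time 8
(row=2, col=3): c = 0.4400 + -0.8600i → escape time 3
(row=3, col=0): c = -1.2600 + -1.1800i → escape time 2
(row=3, col=1): c = -0.6933 + -1.1800i → escape time 3
(row=3, col=2): c = -0.1267 + -1.1800i → escape time 4
(row=3, col=3): c = 0.4400 + -1.1800i → escape time 2
(row=4, col=0): c = -1.2600 + -1.5000i → escape time 2
(row=4, col=1): c = -0.6933 + -1.5000i → escape time 2
(row=4, col=2): c = -0.1267 + -1.5000i → escape time 2
(row=4, col=3): c = 0.4400 + -1.5000i → escape time 2

Answer: 8888
4786
3483
2342
2222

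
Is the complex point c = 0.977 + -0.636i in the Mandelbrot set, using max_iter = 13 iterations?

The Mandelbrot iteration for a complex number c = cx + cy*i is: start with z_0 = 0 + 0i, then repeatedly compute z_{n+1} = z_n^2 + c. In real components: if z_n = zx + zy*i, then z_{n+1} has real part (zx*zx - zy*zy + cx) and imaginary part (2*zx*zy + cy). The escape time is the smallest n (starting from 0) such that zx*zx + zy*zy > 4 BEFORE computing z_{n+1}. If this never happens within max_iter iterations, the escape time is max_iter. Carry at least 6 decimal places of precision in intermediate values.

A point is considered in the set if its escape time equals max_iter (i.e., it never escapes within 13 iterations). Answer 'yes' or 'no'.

z_0 = 0 + 0i, c = 0.9770 + -0.6360i
Iter 1: z = 0.9770 + -0.6360i, |z|^2 = 1.3590
Iter 2: z = 1.5270 + -1.8787i, |z|^2 = 5.8615
Escaped at iteration 2

Answer: no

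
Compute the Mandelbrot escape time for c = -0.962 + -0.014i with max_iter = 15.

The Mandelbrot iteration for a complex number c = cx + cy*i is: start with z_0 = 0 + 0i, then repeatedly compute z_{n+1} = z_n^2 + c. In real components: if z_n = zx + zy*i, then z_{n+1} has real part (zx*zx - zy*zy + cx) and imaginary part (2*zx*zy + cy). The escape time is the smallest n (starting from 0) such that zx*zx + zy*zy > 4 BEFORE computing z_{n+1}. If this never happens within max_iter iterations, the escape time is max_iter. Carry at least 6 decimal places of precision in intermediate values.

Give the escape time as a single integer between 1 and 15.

z_0 = 0 + 0i, c = -0.9620 + -0.0140i
Iter 1: z = -0.9620 + -0.0140i, |z|^2 = 0.9256
Iter 2: z = -0.0368 + 0.0129i, |z|^2 = 0.0015
Iter 3: z = -0.9608 + -0.0150i, |z|^2 = 0.9234
Iter 4: z = -0.0391 + 0.0147i, |z|^2 = 0.0017
Iter 5: z = -0.9607 + -0.0152i, |z|^2 = 0.9232
Iter 6: z = -0.0393 + 0.0151i, |z|^2 = 0.0018
Iter 7: z = -0.9607 + -0.0152i, |z|^2 = 0.9231
Iter 8: z = -0.0393 + 0.0152i, |z|^2 = 0.0018
Iter 9: z = -0.9607 + -0.0152i, |z|^2 = 0.9231
Iter 10: z = -0.0393 + 0.0152i, |z|^2 = 0.0018
Iter 11: z = -0.9607 + -0.0152i, |z|^2 = 0.9231
Iter 12: z = -0.0393 + 0.0152i, |z|^2 = 0.0018
Iter 13: z = -0.9607 + -0.0152i, |z|^2 = 0.9231
Iter 14: z = -0.0393 + 0.0152i, |z|^2 = 0.0018

Answer: 15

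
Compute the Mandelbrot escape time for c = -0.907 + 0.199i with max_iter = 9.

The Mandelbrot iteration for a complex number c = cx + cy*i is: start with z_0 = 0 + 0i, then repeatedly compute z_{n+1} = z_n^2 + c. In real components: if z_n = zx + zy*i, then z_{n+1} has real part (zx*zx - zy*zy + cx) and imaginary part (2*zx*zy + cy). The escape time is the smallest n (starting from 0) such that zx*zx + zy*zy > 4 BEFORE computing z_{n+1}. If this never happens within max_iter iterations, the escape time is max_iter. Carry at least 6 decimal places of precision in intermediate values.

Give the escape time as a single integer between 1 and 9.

Answer: 9

Derivation:
z_0 = 0 + 0i, c = -0.9070 + 0.1990i
Iter 1: z = -0.9070 + 0.1990i, |z|^2 = 0.8623
Iter 2: z = -0.1240 + -0.1620i, |z|^2 = 0.0416
Iter 3: z = -0.9179 + 0.2392i, |z|^2 = 0.8997
Iter 4: z = -0.1217 + -0.2400i, |z|^2 = 0.0724
Iter 5: z = -0.9498 + 0.2574i, |z|^2 = 0.9684
Iter 6: z = -0.0711 + -0.2900i, |z|^2 = 0.0892
Iter 7: z = -0.9860 + 0.2403i, |z|^2 = 1.0300
Iter 8: z = 0.0076 + -0.2748i, |z|^2 = 0.0756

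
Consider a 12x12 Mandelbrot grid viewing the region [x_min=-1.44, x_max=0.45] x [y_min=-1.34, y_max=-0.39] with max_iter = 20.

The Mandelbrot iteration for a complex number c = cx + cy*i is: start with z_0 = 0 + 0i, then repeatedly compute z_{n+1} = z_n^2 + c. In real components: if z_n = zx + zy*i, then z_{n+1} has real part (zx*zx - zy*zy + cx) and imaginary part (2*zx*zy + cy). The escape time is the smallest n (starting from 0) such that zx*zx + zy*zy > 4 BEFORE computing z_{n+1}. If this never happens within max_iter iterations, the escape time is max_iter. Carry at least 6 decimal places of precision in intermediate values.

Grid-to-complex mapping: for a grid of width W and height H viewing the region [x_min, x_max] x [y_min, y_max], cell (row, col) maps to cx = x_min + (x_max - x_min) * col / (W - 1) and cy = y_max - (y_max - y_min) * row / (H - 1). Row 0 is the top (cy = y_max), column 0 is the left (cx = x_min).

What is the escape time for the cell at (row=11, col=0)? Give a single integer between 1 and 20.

Answer: 2

Derivation:
z_0 = 0 + 0i, c = -1.4400 + -1.3400i
Iter 1: z = -1.4400 + -1.3400i, |z|^2 = 3.8692
Iter 2: z = -1.1620 + 2.5192i, |z|^2 = 7.6966
Escaped at iteration 2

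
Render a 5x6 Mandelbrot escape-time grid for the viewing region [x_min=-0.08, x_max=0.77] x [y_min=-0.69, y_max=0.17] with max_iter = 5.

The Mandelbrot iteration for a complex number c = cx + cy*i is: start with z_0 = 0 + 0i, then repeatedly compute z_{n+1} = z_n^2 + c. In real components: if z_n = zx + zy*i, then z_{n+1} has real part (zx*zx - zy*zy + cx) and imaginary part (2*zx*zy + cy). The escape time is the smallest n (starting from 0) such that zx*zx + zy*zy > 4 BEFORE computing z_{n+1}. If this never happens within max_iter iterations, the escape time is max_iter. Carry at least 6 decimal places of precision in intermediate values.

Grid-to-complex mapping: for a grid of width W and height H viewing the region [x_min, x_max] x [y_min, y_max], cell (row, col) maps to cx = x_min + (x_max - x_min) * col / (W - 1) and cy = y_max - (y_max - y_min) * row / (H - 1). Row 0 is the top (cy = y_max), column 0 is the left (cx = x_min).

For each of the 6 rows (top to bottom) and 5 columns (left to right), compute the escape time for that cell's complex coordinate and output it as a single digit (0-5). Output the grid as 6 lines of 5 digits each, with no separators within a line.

Answer: 55543
55543
55543
55543
55543
55533

Derivation:
(row=0, col=0): c = -0.0800 + 0.1700i → escape time 5
(row=0, col=1): c = 0.1325 + 0.1700i → escape time 5
(row=0, col=2): c = 0.3450 + 0.1700i → escape time 5
(row=0, col=3): c = 0.5575 + 0.1700i → escape time 4
(row=0, col=4): c = 0.7700 + 0.1700i → escape time 3
(row=1, col=0): c = -0.0800 + -0.0020i → escape time 5
(row=1, col=1): c = 0.1325 + -0.0020i → escape time 5
(row=1, col=2): c = 0.3450 + -0.0020i → escape time 5
(row=1, col=3): c = 0.5575 + -0.0020i → escape time 4
(row=1, col=4): c = 0.7700 + -0.0020i → escape time 3
(row=2, col=0): c = -0.0800 + -0.1740i → escape time 5
(row=2, col=1): c = 0.1325 + -0.1740i → escape time 5
(row=2, col=2): c = 0.3450 + -0.1740i → escape time 5
(row=2, col=3): c = 0.5575 + -0.1740i → escape time 4
(row=2, col=4): c = 0.7700 + -0.1740i → escape time 3
(row=3, col=0): c = -0.0800 + -0.3460i → escape time 5
(row=3, col=1): c = 0.1325 + -0.3460i → escape time 5
(row=3, col=2): c = 0.3450 + -0.3460i → escape time 5
(row=3, col=3): c = 0.5575 + -0.3460i → escape time 4
(row=3, col=4): c = 0.7700 + -0.3460i → escape time 3
(row=4, col=0): c = -0.0800 + -0.5180i → escape time 5
(row=4, col=1): c = 0.1325 + -0.5180i → escape time 5
(row=4, col=2): c = 0.3450 + -0.5180i → escape time 5
(row=4, col=3): c = 0.5575 + -0.5180i → escape time 4
(row=4, col=4): c = 0.7700 + -0.5180i → escape time 3
(row=5, col=0): c = -0.0800 + -0.6900i → escape time 5
(row=5, col=1): c = 0.1325 + -0.6900i → escape time 5
(row=5, col=2): c = 0.3450 + -0.6900i → escape time 5
(row=5, col=3): c = 0.5575 + -0.6900i → escape time 3
(row=5, col=4): c = 0.7700 + -0.6900i → escape time 3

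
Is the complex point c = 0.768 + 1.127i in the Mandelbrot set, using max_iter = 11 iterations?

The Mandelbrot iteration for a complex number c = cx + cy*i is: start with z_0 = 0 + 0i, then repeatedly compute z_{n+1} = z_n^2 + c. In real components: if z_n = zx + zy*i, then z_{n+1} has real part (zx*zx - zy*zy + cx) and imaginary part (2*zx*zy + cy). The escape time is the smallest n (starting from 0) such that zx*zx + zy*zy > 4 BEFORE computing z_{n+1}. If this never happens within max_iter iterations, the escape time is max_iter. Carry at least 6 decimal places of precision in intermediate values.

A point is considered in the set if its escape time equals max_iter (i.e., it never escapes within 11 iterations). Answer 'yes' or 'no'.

Answer: no

Derivation:
z_0 = 0 + 0i, c = 0.7680 + 1.1270i
Iter 1: z = 0.7680 + 1.1270i, |z|^2 = 1.8600
Iter 2: z = 0.0877 + 2.8581i, |z|^2 = 8.1763
Escaped at iteration 2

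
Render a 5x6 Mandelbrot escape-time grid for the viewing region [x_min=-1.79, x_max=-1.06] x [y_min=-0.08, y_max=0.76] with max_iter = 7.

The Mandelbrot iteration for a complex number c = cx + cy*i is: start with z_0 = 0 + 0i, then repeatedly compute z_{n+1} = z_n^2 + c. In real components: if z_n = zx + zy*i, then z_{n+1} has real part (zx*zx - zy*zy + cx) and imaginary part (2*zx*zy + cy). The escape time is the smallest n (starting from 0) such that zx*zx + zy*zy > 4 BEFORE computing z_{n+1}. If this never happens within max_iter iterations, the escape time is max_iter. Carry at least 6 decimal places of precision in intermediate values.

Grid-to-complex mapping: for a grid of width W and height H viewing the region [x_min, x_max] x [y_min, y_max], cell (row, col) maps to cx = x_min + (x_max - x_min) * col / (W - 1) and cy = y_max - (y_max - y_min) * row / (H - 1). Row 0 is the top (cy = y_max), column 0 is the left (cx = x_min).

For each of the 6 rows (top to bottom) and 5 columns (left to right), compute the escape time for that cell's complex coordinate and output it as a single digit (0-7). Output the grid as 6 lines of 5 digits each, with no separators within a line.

Answer: 23333
33334
33476
44577
46777
46777

Derivation:
(row=0, col=0): c = -1.7900 + 0.7600i → escape time 2
(row=0, col=1): c = -1.6075 + 0.7600i → escape time 3
(row=0, col=2): c = -1.4250 + 0.7600i → escape time 3
(row=0, col=3): c = -1.2425 + 0.7600i → escape time 3
(row=0, col=4): c = -1.0600 + 0.7600i → escape time 3
(row=1, col=0): c = -1.7900 + 0.5920i → escape time 3
(row=1, col=1): c = -1.6075 + 0.5920i → escape time 3
(row=1, col=2): c = -1.4250 + 0.5920i → escape time 3
(row=1, col=3): c = -1.2425 + 0.5920i → escape time 3
(row=1, col=4): c = -1.0600 + 0.5920i → escape time 4
(row=2, col=0): c = -1.7900 + 0.4240i → escape time 3
(row=2, col=1): c = -1.6075 + 0.4240i → escape time 3
(row=2, col=2): c = -1.4250 + 0.4240i → escape time 4
(row=2, col=3): c = -1.2425 + 0.4240i → escape time 7
(row=2, col=4): c = -1.0600 + 0.4240i → escape time 6
(row=3, col=0): c = -1.7900 + 0.2560i → escape time 4
(row=3, col=1): c = -1.6075 + 0.2560i → escape time 4
(row=3, col=2): c = -1.4250 + 0.2560i → escape time 5
(row=3, col=3): c = -1.2425 + 0.2560i → escape time 7
(row=3, col=4): c = -1.0600 + 0.2560i → escape time 7
(row=4, col=0): c = -1.7900 + 0.0880i → escape time 4
(row=4, col=1): c = -1.6075 + 0.0880i → escape time 6
(row=4, col=2): c = -1.4250 + 0.0880i → escape time 7
(row=4, col=3): c = -1.2425 + 0.0880i → escape time 7
(row=4, col=4): c = -1.0600 + 0.0880i → escape time 7
(row=5, col=0): c = -1.7900 + -0.0800i → escape time 4
(row=5, col=1): c = -1.6075 + -0.0800i → escape time 6
(row=5, col=2): c = -1.4250 + -0.0800i → escape time 7
(row=5, col=3): c = -1.2425 + -0.0800i → escape time 7
(row=5, col=4): c = -1.0600 + -0.0800i → escape time 7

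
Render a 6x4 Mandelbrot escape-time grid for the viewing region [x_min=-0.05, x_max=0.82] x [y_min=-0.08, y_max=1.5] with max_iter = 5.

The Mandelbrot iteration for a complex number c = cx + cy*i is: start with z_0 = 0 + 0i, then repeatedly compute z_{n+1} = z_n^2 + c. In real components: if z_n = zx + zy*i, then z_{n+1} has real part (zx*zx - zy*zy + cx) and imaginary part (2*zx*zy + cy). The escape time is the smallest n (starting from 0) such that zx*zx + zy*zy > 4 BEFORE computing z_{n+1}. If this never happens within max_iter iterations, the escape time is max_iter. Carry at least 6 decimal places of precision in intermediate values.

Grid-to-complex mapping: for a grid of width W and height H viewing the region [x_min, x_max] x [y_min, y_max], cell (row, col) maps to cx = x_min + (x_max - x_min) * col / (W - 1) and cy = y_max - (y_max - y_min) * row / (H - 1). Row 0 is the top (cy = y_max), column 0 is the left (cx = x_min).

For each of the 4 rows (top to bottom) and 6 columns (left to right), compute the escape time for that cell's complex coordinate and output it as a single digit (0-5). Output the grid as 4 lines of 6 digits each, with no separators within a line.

Answer: 222222
544322
555533
555543

Derivation:
(row=0, col=0): c = -0.0500 + 1.5000i → escape time 2
(row=0, col=1): c = 0.1240 + 1.5000i → escape time 2
(row=0, col=2): c = 0.2980 + 1.5000i → escape time 2
(row=0, col=3): c = 0.4720 + 1.5000i → escape time 2
(row=0, col=4): c = 0.6460 + 1.5000i → escape time 2
(row=0, col=5): c = 0.8200 + 1.5000i → escape time 2
(row=1, col=0): c = -0.0500 + 0.9733i → escape time 5
(row=1, col=1): c = 0.1240 + 0.9733i → escape time 4
(row=1, col=2): c = 0.2980 + 0.9733i → escape time 4
(row=1, col=3): c = 0.4720 + 0.9733i → escape time 3
(row=1, col=4): c = 0.6460 + 0.9733i → escape time 2
(row=1, col=5): c = 0.8200 + 0.9733i → escape time 2
(row=2, col=0): c = -0.0500 + 0.4467i → escape time 5
(row=2, col=1): c = 0.1240 + 0.4467i → escape time 5
(row=2, col=2): c = 0.2980 + 0.4467i → escape time 5
(row=2, col=3): c = 0.4720 + 0.4467i → escape time 5
(row=2, col=4): c = 0.6460 + 0.4467i → escape time 3
(row=2, col=5): c = 0.8200 + 0.4467i → escape time 3
(row=3, col=0): c = -0.0500 + -0.0800i → escape time 5
(row=3, col=1): c = 0.1240 + -0.0800i → escape time 5
(row=3, col=2): c = 0.2980 + -0.0800i → escape time 5
(row=3, col=3): c = 0.4720 + -0.0800i → escape time 5
(row=3, col=4): c = 0.6460 + -0.0800i → escape time 4
(row=3, col=5): c = 0.8200 + -0.0800i → escape time 3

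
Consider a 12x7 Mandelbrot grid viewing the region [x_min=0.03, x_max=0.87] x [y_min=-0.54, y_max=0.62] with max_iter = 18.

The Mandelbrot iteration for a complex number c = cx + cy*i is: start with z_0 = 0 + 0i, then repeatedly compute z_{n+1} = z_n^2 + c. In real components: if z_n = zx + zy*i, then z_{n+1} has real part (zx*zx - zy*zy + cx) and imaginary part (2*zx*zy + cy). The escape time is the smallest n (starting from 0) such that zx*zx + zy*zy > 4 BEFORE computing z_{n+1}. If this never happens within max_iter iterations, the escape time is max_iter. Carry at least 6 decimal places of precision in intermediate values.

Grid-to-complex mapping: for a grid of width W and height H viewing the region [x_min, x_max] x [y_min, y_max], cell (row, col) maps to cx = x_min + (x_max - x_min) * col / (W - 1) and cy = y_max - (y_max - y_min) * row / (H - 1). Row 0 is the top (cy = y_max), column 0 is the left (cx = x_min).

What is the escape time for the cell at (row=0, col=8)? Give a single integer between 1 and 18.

z_0 = 0 + 0i, c = 0.6409 + 0.6200i
Iter 1: z = 0.6409 + 0.6200i, |z|^2 = 0.7952
Iter 2: z = 0.6673 + 1.4147i, |z|^2 = 2.4467
Iter 3: z = -0.9153 + 2.5080i, |z|^2 = 7.1279
Escaped at iteration 3

Answer: 3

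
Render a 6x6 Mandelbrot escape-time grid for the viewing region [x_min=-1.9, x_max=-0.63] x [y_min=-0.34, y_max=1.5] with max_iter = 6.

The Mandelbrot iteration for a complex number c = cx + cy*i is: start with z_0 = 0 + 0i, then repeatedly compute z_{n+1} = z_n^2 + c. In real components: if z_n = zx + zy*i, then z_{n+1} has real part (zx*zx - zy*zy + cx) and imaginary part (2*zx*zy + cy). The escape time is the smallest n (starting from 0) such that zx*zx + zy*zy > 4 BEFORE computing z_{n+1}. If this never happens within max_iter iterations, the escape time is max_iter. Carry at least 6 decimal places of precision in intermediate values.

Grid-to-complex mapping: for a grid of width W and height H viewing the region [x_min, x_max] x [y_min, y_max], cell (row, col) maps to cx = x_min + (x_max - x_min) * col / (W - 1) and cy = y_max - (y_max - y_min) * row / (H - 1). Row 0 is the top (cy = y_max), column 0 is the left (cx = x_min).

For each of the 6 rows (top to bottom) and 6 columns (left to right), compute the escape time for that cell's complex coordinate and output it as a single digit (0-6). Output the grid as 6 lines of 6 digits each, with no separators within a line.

Answer: 111222
122333
133345
335666
666666
345666

Derivation:
(row=0, col=0): c = -1.9000 + 1.5000i → escape time 1
(row=0, col=1): c = -1.6460 + 1.5000i → escape time 1
(row=0, col=2): c = -1.3920 + 1.5000i → escape time 1
(row=0, col=3): c = -1.1380 + 1.5000i → escape time 2
(row=0, col=4): c = -0.8840 + 1.5000i → escape time 2
(row=0, col=5): c = -0.6300 + 1.5000i → escape time 2
(row=1, col=0): c = -1.9000 + 1.1320i → escape time 1
(row=1, col=1): c = -1.6460 + 1.1320i → escape time 2
(row=1, col=2): c = -1.3920 + 1.1320i → escape time 2
(row=1, col=3): c = -1.1380 + 1.1320i → escape time 3
(row=1, col=4): c = -0.8840 + 1.1320i → escape time 3
(row=1, col=5): c = -0.6300 + 1.1320i → escape time 3
(row=2, col=0): c = -1.9000 + 0.7640i → escape time 1
(row=2, col=1): c = -1.6460 + 0.7640i → escape time 3
(row=2, col=2): c = -1.3920 + 0.7640i → escape time 3
(row=2, col=3): c = -1.1380 + 0.7640i → escape time 3
(row=2, col=4): c = -0.8840 + 0.7640i → escape time 4
(row=2, col=5): c = -0.6300 + 0.7640i → escape time 5
(row=3, col=0): c = -1.9000 + 0.3960i → escape time 3
(row=3, col=1): c = -1.6460 + 0.3960i → escape time 3
(row=3, col=2): c = -1.3920 + 0.3960i → escape time 5
(row=3, col=3): c = -1.1380 + 0.3960i → escape time 6
(row=3, col=4): c = -0.8840 + 0.3960i → escape time 6
(row=3, col=5): c = -0.6300 + 0.3960i → escape time 6
(row=4, col=0): c = -1.9000 + 0.0280i → escape time 6
(row=4, col=1): c = -1.6460 + 0.0280i → escape time 6
(row=4, col=2): c = -1.3920 + 0.0280i → escape time 6
(row=4, col=3): c = -1.1380 + 0.0280i → escape time 6
(row=4, col=4): c = -0.8840 + 0.0280i → escape time 6
(row=4, col=5): c = -0.6300 + 0.0280i → escape time 6
(row=5, col=0): c = -1.9000 + -0.3400i → escape time 3
(row=5, col=1): c = -1.6460 + -0.3400i → escape time 4
(row=5, col=2): c = -1.3920 + -0.3400i → escape time 5
(row=5, col=3): c = -1.1380 + -0.3400i → escape time 6
(row=5, col=4): c = -0.8840 + -0.3400i → escape time 6
(row=5, col=5): c = -0.6300 + -0.3400i → escape time 6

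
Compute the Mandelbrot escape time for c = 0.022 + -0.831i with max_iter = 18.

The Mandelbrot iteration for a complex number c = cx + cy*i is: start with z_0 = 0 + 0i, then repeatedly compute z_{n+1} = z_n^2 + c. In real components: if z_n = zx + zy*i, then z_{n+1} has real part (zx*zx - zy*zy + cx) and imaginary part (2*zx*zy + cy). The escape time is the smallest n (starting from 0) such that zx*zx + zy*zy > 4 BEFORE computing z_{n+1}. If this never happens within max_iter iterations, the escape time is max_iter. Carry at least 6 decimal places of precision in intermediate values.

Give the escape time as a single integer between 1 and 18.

z_0 = 0 + 0i, c = 0.0220 + -0.8310i
Iter 1: z = 0.0220 + -0.8310i, |z|^2 = 0.6910
Iter 2: z = -0.6681 + -0.8676i, |z|^2 = 1.1990
Iter 3: z = -0.2843 + 0.3282i, |z|^2 = 0.1886
Iter 4: z = -0.0049 + -1.0176i, |z|^2 = 1.0356
Iter 5: z = -1.0136 + -0.8211i, |z|^2 = 1.7015
Iter 6: z = 0.3751 + 0.8335i, |z|^2 = 0.8354
Iter 7: z = -0.5320 + -0.2057i, |z|^2 = 0.3253
Iter 8: z = 0.2627 + -0.6122i, |z|^2 = 0.4437
Iter 9: z = -0.2837 + -1.1526i, |z|^2 = 1.4090
Iter 10: z = -1.2260 + -0.1769i, |z|^2 = 1.5344
Iter 11: z = 1.4938 + -0.3971i, |z|^2 = 2.3891
Iter 12: z = 2.0956 + -2.0175i, |z|^2 = 8.4619
Escaped at iteration 12

Answer: 12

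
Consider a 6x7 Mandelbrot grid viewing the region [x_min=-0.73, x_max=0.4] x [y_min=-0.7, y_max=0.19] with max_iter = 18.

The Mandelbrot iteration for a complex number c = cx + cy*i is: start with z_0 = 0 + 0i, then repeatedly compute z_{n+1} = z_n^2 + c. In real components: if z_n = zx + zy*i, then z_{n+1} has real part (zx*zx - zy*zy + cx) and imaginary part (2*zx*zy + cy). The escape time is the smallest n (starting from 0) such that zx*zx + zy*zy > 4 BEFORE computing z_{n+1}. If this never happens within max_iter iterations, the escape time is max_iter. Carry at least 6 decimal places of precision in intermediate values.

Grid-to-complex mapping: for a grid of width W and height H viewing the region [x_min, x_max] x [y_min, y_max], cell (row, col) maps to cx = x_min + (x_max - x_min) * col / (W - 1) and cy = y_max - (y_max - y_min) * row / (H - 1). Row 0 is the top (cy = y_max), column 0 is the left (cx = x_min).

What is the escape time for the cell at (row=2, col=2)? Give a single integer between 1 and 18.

z_0 = 0 + 0i, c = -0.2780 + -0.1067i
Iter 1: z = -0.2780 + -0.1067i, |z|^2 = 0.0887
Iter 2: z = -0.2121 + -0.0474i, |z|^2 = 0.0472
Iter 3: z = -0.2353 + -0.0866i, |z|^2 = 0.0628
Iter 4: z = -0.2301 + -0.0659i, |z|^2 = 0.0573
Iter 5: z = -0.2294 + -0.0763i, |z|^2 = 0.0584
Iter 6: z = -0.2312 + -0.0717i, |z|^2 = 0.0586
Iter 7: z = -0.2297 + -0.0735i, |z|^2 = 0.0582
Iter 8: z = -0.2307 + -0.0729i, |z|^2 = 0.0585
Iter 9: z = -0.2301 + -0.0730i, |z|^2 = 0.0583
Iter 10: z = -0.2304 + -0.0731i, |z|^2 = 0.0584
Iter 11: z = -0.2303 + -0.0730i, |z|^2 = 0.0583
Iter 12: z = -0.2303 + -0.0730i, |z|^2 = 0.0584
Iter 13: z = -0.2303 + -0.0730i, |z|^2 = 0.0584
Iter 14: z = -0.2303 + -0.0730i, |z|^2 = 0.0584
Iter 15: z = -0.2303 + -0.0730i, |z|^2 = 0.0584
Iter 16: z = -0.2303 + -0.0730i, |z|^2 = 0.0584
Iter 17: z = -0.2303 + -0.0730i, |z|^2 = 0.0584

Answer: 18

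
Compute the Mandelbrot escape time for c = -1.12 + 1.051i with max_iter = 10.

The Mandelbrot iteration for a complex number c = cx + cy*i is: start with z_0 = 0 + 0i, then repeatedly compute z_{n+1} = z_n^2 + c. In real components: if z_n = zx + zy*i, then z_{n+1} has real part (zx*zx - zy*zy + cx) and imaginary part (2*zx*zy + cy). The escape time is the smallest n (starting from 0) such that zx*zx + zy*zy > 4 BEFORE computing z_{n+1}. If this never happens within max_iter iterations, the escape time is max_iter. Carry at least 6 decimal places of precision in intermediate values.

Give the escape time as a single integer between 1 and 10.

Answer: 3

Derivation:
z_0 = 0 + 0i, c = -1.1200 + 1.0510i
Iter 1: z = -1.1200 + 1.0510i, |z|^2 = 2.3590
Iter 2: z = -0.9702 + -1.3032i, |z|^2 = 2.6397
Iter 3: z = -1.8771 + 3.5798i, |z|^2 = 16.3387
Escaped at iteration 3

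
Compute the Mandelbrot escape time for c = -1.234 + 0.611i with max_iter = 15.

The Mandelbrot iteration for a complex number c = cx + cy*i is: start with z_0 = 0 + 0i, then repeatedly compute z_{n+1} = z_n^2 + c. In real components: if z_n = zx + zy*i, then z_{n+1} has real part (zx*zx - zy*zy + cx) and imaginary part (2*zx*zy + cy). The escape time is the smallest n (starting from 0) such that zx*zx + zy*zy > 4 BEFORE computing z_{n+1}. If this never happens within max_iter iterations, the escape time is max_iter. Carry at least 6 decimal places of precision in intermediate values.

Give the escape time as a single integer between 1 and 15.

Answer: 3

Derivation:
z_0 = 0 + 0i, c = -1.2340 + 0.6110i
Iter 1: z = -1.2340 + 0.6110i, |z|^2 = 1.8961
Iter 2: z = -0.0846 + -0.8969i, |z|^2 = 0.8117
Iter 3: z = -2.0314 + 0.7627i, |z|^2 = 4.7082
Escaped at iteration 3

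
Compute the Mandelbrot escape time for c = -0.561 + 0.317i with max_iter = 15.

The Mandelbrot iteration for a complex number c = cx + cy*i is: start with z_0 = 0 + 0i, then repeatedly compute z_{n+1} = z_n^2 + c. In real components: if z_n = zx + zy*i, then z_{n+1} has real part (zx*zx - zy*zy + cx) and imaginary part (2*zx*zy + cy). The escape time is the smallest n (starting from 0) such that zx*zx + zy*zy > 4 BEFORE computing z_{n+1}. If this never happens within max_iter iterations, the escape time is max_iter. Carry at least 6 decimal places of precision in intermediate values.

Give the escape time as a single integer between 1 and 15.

z_0 = 0 + 0i, c = -0.5610 + 0.3170i
Iter 1: z = -0.5610 + 0.3170i, |z|^2 = 0.4152
Iter 2: z = -0.3468 + -0.0387i, |z|^2 = 0.1217
Iter 3: z = -0.4422 + 0.3438i, |z|^2 = 0.3138
Iter 4: z = -0.4836 + 0.0129i, |z|^2 = 0.2341
Iter 5: z = -0.3273 + 0.3045i, |z|^2 = 0.1998
Iter 6: z = -0.5466 + 0.1177i, |z|^2 = 0.3127
Iter 7: z = -0.2760 + 0.1884i, |z|^2 = 0.1117
Iter 8: z = -0.5203 + 0.2130i, |z|^2 = 0.3161
Iter 9: z = -0.3357 + 0.0953i, |z|^2 = 0.1218
Iter 10: z = -0.4574 + 0.2530i, |z|^2 = 0.2732
Iter 11: z = -0.4158 + 0.0856i, |z|^2 = 0.1802
Iter 12: z = -0.3954 + 0.2458i, |z|^2 = 0.2168
Iter 13: z = -0.4651 + 0.1226i, |z|^2 = 0.2313
Iter 14: z = -0.3597 + 0.2030i, |z|^2 = 0.1706

Answer: 15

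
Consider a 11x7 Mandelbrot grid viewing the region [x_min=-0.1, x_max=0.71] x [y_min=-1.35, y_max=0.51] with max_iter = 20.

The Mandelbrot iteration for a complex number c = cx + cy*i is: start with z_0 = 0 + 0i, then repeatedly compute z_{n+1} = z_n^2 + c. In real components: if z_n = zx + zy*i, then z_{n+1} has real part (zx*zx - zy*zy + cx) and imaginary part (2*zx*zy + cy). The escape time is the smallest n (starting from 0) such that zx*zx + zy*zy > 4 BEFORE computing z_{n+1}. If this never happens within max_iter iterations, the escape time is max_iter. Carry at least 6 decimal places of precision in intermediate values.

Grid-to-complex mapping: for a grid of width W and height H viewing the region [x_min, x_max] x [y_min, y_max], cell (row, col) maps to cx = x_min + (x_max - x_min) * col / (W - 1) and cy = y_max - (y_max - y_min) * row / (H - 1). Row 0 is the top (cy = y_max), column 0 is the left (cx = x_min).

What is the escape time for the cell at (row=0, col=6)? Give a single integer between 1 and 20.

z_0 = 0 + 0i, c = 0.3860 + 0.5100i
Iter 1: z = 0.3860 + 0.5100i, |z|^2 = 0.4091
Iter 2: z = 0.2749 + 0.9037i, |z|^2 = 0.8923
Iter 3: z = -0.3551 + 1.0069i, |z|^2 = 1.1399
Iter 4: z = -0.5016 + -0.2052i, |z|^2 = 0.2937
Iter 5: z = 0.5956 + 0.7158i, |z|^2 = 0.8671
Iter 6: z = 0.2283 + 1.3626i, |z|^2 = 1.9089
Iter 7: z = -1.4186 + 1.1321i, |z|^2 = 3.2942
Iter 8: z = 1.1169 + -2.7021i, |z|^2 = 8.5486
Escaped at iteration 8

Answer: 8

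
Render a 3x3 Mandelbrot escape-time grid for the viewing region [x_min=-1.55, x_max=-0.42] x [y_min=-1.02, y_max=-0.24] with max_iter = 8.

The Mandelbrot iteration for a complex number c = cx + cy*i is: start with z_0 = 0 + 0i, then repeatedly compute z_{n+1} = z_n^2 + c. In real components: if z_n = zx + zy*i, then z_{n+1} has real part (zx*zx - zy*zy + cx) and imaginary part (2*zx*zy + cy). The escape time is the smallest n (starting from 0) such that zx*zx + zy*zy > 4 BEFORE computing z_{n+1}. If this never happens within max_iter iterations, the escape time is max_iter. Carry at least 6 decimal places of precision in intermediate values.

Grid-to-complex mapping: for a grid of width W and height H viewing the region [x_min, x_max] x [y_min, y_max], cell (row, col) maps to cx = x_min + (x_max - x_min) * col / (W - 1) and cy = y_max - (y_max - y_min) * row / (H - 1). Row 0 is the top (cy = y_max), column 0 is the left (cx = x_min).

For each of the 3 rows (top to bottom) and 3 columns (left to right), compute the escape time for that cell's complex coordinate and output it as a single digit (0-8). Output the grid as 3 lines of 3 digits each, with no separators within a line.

Answer: 588
348
234

Derivation:
(row=0, col=0): c = -1.5500 + -0.2400i → escape time 5
(row=0, col=1): c = -0.9850 + -0.2400i → escape time 8
(row=0, col=2): c = -0.4200 + -0.2400i → escape time 8
(row=1, col=0): c = -1.5500 + -0.6300i → escape time 3
(row=1, col=1): c = -0.9850 + -0.6300i → escape time 4
(row=1, col=2): c = -0.4200 + -0.6300i → escape time 8
(row=2, col=0): c = -1.5500 + -1.0200i → escape time 2
(row=2, col=1): c = -0.9850 + -1.0200i → escape time 3
(row=2, col=2): c = -0.4200 + -1.0200i → escape time 4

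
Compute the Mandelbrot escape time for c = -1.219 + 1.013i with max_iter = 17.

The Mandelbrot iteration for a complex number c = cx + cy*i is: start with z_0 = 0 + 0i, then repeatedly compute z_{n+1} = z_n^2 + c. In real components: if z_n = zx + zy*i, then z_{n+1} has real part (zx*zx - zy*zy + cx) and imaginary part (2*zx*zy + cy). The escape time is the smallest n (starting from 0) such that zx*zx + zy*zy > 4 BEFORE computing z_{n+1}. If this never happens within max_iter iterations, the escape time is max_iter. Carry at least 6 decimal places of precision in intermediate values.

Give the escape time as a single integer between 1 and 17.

Answer: 3

Derivation:
z_0 = 0 + 0i, c = -1.2190 + 1.0130i
Iter 1: z = -1.2190 + 1.0130i, |z|^2 = 2.5121
Iter 2: z = -0.7592 + -1.4567i, |z|^2 = 2.6984
Iter 3: z = -2.7646 + 3.2249i, |z|^2 = 18.0426
Escaped at iteration 3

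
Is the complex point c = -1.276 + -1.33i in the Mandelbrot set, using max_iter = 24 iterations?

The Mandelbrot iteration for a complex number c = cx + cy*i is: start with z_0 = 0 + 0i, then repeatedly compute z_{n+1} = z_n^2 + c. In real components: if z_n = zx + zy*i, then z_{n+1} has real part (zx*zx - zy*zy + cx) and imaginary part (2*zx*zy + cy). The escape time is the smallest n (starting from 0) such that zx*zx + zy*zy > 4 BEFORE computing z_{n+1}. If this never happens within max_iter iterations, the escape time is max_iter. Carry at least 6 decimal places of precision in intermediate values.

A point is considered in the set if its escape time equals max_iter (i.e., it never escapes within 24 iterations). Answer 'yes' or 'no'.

z_0 = 0 + 0i, c = -1.2760 + -1.3300i
Iter 1: z = -1.2760 + -1.3300i, |z|^2 = 3.3971
Iter 2: z = -1.4167 + 2.0642i, |z|^2 = 6.2679
Escaped at iteration 2

Answer: no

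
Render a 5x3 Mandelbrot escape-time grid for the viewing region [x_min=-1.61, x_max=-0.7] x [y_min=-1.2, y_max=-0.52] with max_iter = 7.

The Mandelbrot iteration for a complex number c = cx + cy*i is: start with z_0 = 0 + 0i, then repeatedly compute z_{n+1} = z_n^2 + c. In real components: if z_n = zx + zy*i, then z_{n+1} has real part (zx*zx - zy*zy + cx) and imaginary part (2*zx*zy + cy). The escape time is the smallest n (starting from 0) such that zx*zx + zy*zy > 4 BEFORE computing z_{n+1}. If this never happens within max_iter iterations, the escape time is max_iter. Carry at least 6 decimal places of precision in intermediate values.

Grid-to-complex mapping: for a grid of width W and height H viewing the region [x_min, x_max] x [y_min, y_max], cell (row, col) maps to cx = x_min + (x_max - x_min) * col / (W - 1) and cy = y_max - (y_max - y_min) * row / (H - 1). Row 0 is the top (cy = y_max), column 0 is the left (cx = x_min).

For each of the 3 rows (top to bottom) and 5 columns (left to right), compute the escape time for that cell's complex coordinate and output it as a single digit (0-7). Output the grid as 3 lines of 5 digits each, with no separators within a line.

Answer: 33557
33334
12233

Derivation:
(row=0, col=0): c = -1.6100 + -0.5200i → escape time 3
(row=0, col=1): c = -1.3825 + -0.5200i → escape time 3
(row=0, col=2): c = -1.1550 + -0.5200i → escape time 5
(row=0, col=3): c = -0.9275 + -0.5200i → escape time 5
(row=0, col=4): c = -0.7000 + -0.5200i → escape time 7
(row=1, col=0): c = -1.6100 + -0.8600i → escape time 3
(row=1, col=1): c = -1.3825 + -0.8600i → escape time 3
(row=1, col=2): c = -1.1550 + -0.8600i → escape time 3
(row=1, col=3): c = -0.9275 + -0.8600i → escape time 3
(row=1, col=4): c = -0.7000 + -0.8600i → escape time 4
(row=2, col=0): c = -1.6100 + -1.2000i → escape time 1
(row=2, col=1): c = -1.3825 + -1.2000i → escape time 2
(row=2, col=2): c = -1.1550 + -1.2000i → escape time 2
(row=2, col=3): c = -0.9275 + -1.2000i → escape time 3
(row=2, col=4): c = -0.7000 + -1.2000i → escape time 3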